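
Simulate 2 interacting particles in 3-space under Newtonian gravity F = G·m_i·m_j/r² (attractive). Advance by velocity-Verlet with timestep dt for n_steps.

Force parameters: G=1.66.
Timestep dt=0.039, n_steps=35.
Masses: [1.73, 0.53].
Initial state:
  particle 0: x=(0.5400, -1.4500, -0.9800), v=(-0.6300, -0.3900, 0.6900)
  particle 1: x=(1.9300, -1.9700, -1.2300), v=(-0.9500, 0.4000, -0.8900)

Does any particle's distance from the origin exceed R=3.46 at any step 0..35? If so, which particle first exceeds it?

no

step 0: x0=(0.5400, -1.4500, -0.9800) x1=(1.9300, -1.9700, -1.2300)
step 1: x0=(0.5157, -1.4653, -0.9531) x1=(1.8921, -1.9541, -1.2645)
step 2: x0=(0.4920, -1.4808, -0.9264) x1=(1.8523, -1.9375, -1.2987)
step 3: x0=(0.4688, -1.4965, -0.8998) x1=(1.8107, -1.9203, -1.3323)
step 4: x0=(0.4462, -1.5124, -0.8734) x1=(1.7673, -1.9025, -1.3654)
step 5: x0=(0.4241, -1.5284, -0.8472) x1=(1.7221, -1.8842, -1.3977)
step 6: x0=(0.4026, -1.5446, -0.8213) x1=(1.6750, -1.8654, -1.4293)
step 7: x0=(0.3817, -1.5610, -0.7956) x1=(1.6261, -1.8461, -1.4600)
step 8: x0=(0.3613, -1.5774, -0.7702) x1=(1.5753, -1.8264, -1.4898)
step 9: x0=(0.3415, -1.5940, -0.7452) x1=(1.5228, -1.8064, -1.5184)
step 10: x0=(0.3222, -1.6107, -0.7205) x1=(1.4684, -1.7860, -1.5459)
step 11: x0=(0.3035, -1.6274, -0.6961) x1=(1.4124, -1.7653, -1.5722)
step 12: x0=(0.2852, -1.6443, -0.6722) x1=(1.3546, -1.7445, -1.5971)
step 13: x0=(0.2675, -1.6611, -0.6487) x1=(1.2952, -1.7235, -1.6206)
step 14: x0=(0.2503, -1.6780, -0.6257) x1=(1.2342, -1.7023, -1.6426)
step 15: x0=(0.2335, -1.6949, -0.6032) x1=(1.1717, -1.6812, -1.6630)
step 16: x0=(0.2172, -1.7118, -0.5812) x1=(1.1078, -1.6601, -1.6818)
step 17: x0=(0.2013, -1.7287, -0.5596) x1=(1.0425, -1.6390, -1.6989)
step 18: x0=(0.1857, -1.7456, -0.5387) x1=(0.9759, -1.6181, -1.7143)
step 19: x0=(0.1706, -1.7623, -0.5182) x1=(0.9081, -1.5974, -1.7279)
step 20: x0=(0.1558, -1.7790, -0.4983) x1=(0.8392, -1.5769, -1.7396)
step 21: x0=(0.1413, -1.7956, -0.4790) x1=(0.7693, -1.5568, -1.7496)
step 22: x0=(0.1271, -1.8122, -0.4603) x1=(0.6984, -1.5369, -1.7576)
step 23: x0=(0.1131, -1.8285, -0.4421) x1=(0.6267, -1.5175, -1.7638)
step 24: x0=(0.0994, -1.8448, -0.4245) x1=(0.5543, -1.4985, -1.7680)
step 25: x0=(0.0858, -1.8609, -0.4075) x1=(0.4813, -1.4801, -1.7704)
step 26: x0=(0.0724, -1.8768, -0.3911) x1=(0.4077, -1.4621, -1.7709)
step 27: x0=(0.0592, -1.8926, -0.3752) x1=(0.3336, -1.4447, -1.7696)
step 28: x0=(0.0461, -1.9081, -0.3599) x1=(0.2592, -1.4279, -1.7664)
step 29: x0=(0.0330, -1.9235, -0.3452) x1=(0.1846, -1.4117, -1.7614)
step 30: x0=(0.0201, -1.9387, -0.3310) x1=(0.1097, -1.3961, -1.7546)
step 31: x0=(0.0071, -1.9537, -0.3173) x1=(0.0347, -1.3813, -1.7461)
step 32: x0=(-0.0058, -1.9685, -0.3042) x1=(-0.0403, -1.3671, -1.7358)
step 33: x0=(-0.0188, -1.9831, -0.2916) x1=(-0.1153, -1.3536, -1.7239)
step 34: x0=(-0.0318, -1.9974, -0.2794) x1=(-0.1902, -1.3408, -1.7104)
step 35: x0=(-0.0448, -2.0115, -0.2678) x1=(-0.2649, -1.3287, -1.6952)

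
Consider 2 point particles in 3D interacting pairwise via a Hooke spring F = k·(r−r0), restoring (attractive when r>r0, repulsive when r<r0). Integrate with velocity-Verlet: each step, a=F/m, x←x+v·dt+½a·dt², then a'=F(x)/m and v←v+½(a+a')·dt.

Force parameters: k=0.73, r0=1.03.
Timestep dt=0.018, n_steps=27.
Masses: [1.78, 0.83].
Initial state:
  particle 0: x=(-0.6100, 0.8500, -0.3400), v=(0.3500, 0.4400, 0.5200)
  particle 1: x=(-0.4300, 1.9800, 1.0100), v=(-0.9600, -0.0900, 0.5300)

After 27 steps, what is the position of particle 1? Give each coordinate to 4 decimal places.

(-0.8955, 1.8939, 1.2129)

step 0: x0=(-0.6100, 0.8500, -0.3400) x1=(-0.4300, 1.9800, 1.0100)
step 1: x0=(-0.6037, 0.8580, -0.3306) x1=(-0.4473, 1.9783, 1.0195)
step 2: x0=(-0.5974, 0.8660, -0.3211) x1=(-0.4646, 1.9765, 1.0288)
step 3: x0=(-0.5911, 0.8740, -0.3116) x1=(-0.4819, 1.9745, 1.0379)
step 4: x0=(-0.5847, 0.8822, -0.3020) x1=(-0.4993, 1.9725, 1.0469)
step 5: x0=(-0.5784, 0.8904, -0.2923) x1=(-0.5166, 1.9703, 1.0557)
step 6: x0=(-0.5721, 0.8986, -0.2825) x1=(-0.5340, 1.9679, 1.0644)
step 7: x0=(-0.5657, 0.9069, -0.2727) x1=(-0.5513, 1.9655, 1.0729)
step 8: x0=(-0.5594, 0.9153, -0.2628) x1=(-0.5687, 1.9629, 1.0813)
step 9: x0=(-0.5531, 0.9237, -0.2528) x1=(-0.5860, 1.9602, 1.0895)
step 10: x0=(-0.5467, 0.9322, -0.2427) x1=(-0.6034, 1.9574, 1.0975)
step 11: x0=(-0.5404, 0.9407, -0.2326) x1=(-0.6207, 1.9545, 1.1055)
step 12: x0=(-0.5341, 0.9493, -0.2224) x1=(-0.6381, 1.9515, 1.1132)
step 13: x0=(-0.5277, 0.9579, -0.2122) x1=(-0.6554, 1.9483, 1.1208)
step 14: x0=(-0.5214, 0.9666, -0.2019) x1=(-0.6727, 1.9451, 1.1283)
step 15: x0=(-0.5151, 0.9753, -0.1915) x1=(-0.6900, 1.9417, 1.1357)
step 16: x0=(-0.5088, 0.9841, -0.1810) x1=(-0.7073, 1.9383, 1.1428)
step 17: x0=(-0.5025, 0.9929, -0.1705) x1=(-0.7246, 1.9347, 1.1499)
step 18: x0=(-0.4962, 1.0018, -0.1599) x1=(-0.7418, 1.9310, 1.1568)
step 19: x0=(-0.4900, 1.0107, -0.1493) x1=(-0.7590, 1.9273, 1.1636)
step 20: x0=(-0.4837, 1.0197, -0.1385) x1=(-0.7762, 1.9234, 1.1702)
step 21: x0=(-0.4775, 1.0287, -0.1278) x1=(-0.7934, 1.9195, 1.1767)
step 22: x0=(-0.4713, 1.0377, -0.1169) x1=(-0.8105, 1.9154, 1.1831)
step 23: x0=(-0.4650, 1.0468, -0.1060) x1=(-0.8276, 1.9113, 1.1893)
step 24: x0=(-0.4589, 1.0559, -0.0951) x1=(-0.8446, 1.9071, 1.1954)
step 25: x0=(-0.4527, 1.0651, -0.0840) x1=(-0.8616, 1.9028, 1.2014)
step 26: x0=(-0.4465, 1.0743, -0.0729) x1=(-0.8786, 1.8984, 1.2072)
step 27: x0=(-0.4404, 1.0836, -0.0618) x1=(-0.8955, 1.8939, 1.2129)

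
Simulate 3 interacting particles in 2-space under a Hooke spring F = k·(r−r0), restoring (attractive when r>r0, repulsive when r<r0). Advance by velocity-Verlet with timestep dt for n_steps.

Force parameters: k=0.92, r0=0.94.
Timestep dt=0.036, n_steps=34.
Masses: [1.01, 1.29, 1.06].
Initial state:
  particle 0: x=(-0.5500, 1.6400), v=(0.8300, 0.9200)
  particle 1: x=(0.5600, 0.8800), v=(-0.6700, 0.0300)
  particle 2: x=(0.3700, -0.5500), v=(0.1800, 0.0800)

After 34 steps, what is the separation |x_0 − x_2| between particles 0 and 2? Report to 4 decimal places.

1.2781

step 0: x0=(-0.5500, 1.6400) x1=(0.5600, 0.8800) x2=(0.3700, -0.5500)
step 1: x0=(-0.5196, 1.6722) x1=(0.5357, 0.8810) x2=(0.3762, -0.5461)
step 2: x0=(-0.4882, 1.7025) x1=(0.5111, 0.8817) x2=(0.3819, -0.5401)
step 3: x0=(-0.4558, 1.7310) x1=(0.4861, 0.8821) x2=(0.3870, -0.5321)
step 4: x0=(-0.4226, 1.7576) x1=(0.4609, 0.8824) x2=(0.3915, -0.5219)
step 5: x0=(-0.3885, 1.7823) x1=(0.4355, 0.8824) x2=(0.3956, -0.5097)
step 6: x0=(-0.3536, 1.8051) x1=(0.4099, 0.8821) x2=(0.3991, -0.4954)
step 7: x0=(-0.3180, 1.8259) x1=(0.3842, 0.8817) x2=(0.4021, -0.4790)
step 8: x0=(-0.2817, 1.8449) x1=(0.3583, 0.8810) x2=(0.4046, -0.4605)
step 9: x0=(-0.2448, 1.8621) x1=(0.3324, 0.8802) x2=(0.4066, -0.4400)
step 10: x0=(-0.2072, 1.8773) x1=(0.3063, 0.8791) x2=(0.4081, -0.4175)
step 11: x0=(-0.1692, 1.8908) x1=(0.2802, 0.8778) x2=(0.4092, -0.3931)
step 12: x0=(-0.1306, 1.9024) x1=(0.2541, 0.8764) x2=(0.4099, -0.3667)
step 13: x0=(-0.0916, 1.9123) x1=(0.2279, 0.8749) x2=(0.4101, -0.3384)
step 14: x0=(-0.0522, 1.9204) x1=(0.2018, 0.8732) x2=(0.4100, -0.3084)
step 15: x0=(-0.0124, 1.9269) x1=(0.1757, 0.8714) x2=(0.4095, -0.2765)
step 16: x0=(0.0276, 1.9316) x1=(0.1496, 0.8695) x2=(0.4087, -0.2430)
step 17: x0=(0.0680, 1.9348) x1=(0.1235, 0.8675) x2=(0.4076, -0.2079)
step 18: x0=(0.1086, 1.9363) x1=(0.0974, 0.8655) x2=(0.4062, -0.1712)
step 19: x0=(0.1493, 1.9363) x1=(0.0714, 0.8635) x2=(0.4046, -0.1330)
step 20: x0=(0.1903, 1.9348) x1=(0.0455, 0.8615) x2=(0.4028, -0.0934)
step 21: x0=(0.2313, 1.9319) x1=(0.0195, 0.8596) x2=(0.4008, -0.0525)
step 22: x0=(0.2724, 1.9275) x1=(-0.0063, 0.8578) x2=(0.3987, -0.0104)
step 23: x0=(0.3136, 1.9218) x1=(-0.0322, 0.8561) x2=(0.3965, 0.0329)
step 24: x0=(0.3547, 1.9147) x1=(-0.0580, 0.8546) x2=(0.3943, 0.0772)
step 25: x0=(0.3958, 1.9064) x1=(-0.0837, 0.8533) x2=(0.3921, 0.1225)
step 26: x0=(0.4368, 1.8969) x1=(-0.1094, 0.8522) x2=(0.3899, 0.1686)
step 27: x0=(0.4776, 1.8861) x1=(-0.1350, 0.8514) x2=(0.3879, 0.2156)
step 28: x0=(0.5182, 1.8742) x1=(-0.1606, 0.8509) x2=(0.3859, 0.2633)
step 29: x0=(0.5585, 1.8613) x1=(-0.1861, 0.8507) x2=(0.3841, 0.3117)
step 30: x0=(0.5985, 1.8473) x1=(-0.2116, 0.8508) x2=(0.3825, 0.3606)
step 31: x0=(0.6382, 1.8324) x1=(-0.2370, 0.8513) x2=(0.3812, 0.4100)
step 32: x0=(0.6775, 1.8165) x1=(-0.2622, 0.8521) x2=(0.3801, 0.4598)
step 33: x0=(0.7164, 1.7998) x1=(-0.2874, 0.8533) x2=(0.3793, 0.5101)
step 34: x0=(0.7547, 1.7822) x1=(-0.3124, 0.8548) x2=(0.3789, 0.5607)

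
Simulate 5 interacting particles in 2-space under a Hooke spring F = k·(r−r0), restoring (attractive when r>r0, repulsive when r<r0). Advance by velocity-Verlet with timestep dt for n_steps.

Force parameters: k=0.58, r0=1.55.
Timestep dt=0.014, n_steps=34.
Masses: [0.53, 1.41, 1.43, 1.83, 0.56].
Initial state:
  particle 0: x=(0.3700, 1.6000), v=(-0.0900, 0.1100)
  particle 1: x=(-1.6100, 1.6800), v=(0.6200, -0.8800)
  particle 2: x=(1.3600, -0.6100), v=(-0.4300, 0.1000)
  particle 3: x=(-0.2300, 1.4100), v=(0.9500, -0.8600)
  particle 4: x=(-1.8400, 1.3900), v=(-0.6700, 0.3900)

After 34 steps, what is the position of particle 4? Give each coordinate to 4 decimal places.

step 0: x0=(0.3700, 1.6000) x1=(-1.6100, 1.6800) x2=(1.3600, -0.6100) x3=(-0.2300, 1.4100) x4=(-1.8400, 1.3900)
step 1: x0=(0.3688, 1.6015) x1=(-1.6012, 1.6677) x2=(1.3538, -0.6084) x3=(-0.2167, 1.3979) x4=(-1.8492, 1.3953)
step 2: x0=(0.3675, 1.6028) x1=(-1.5922, 1.6553) x2=(1.3472, -0.6065) x3=(-0.2034, 1.3858) x4=(-1.8580, 1.4001)
step 3: x0=(0.3664, 1.6041) x1=(-1.5829, 1.6429) x2=(1.3403, -0.6043) x3=(-0.1902, 1.3736) x4=(-1.8664, 1.4046)
step 4: x0=(0.3652, 1.6053) x1=(-1.5735, 1.6304) x2=(1.3330, -0.6018) x3=(-0.1769, 1.3613) x4=(-1.8745, 1.4086)
step 5: x0=(0.3641, 1.6063) x1=(-1.5638, 1.6179) x2=(1.3254, -0.5990) x3=(-0.1637, 1.3489) x4=(-1.8822, 1.4123)
step 6: x0=(0.3630, 1.6073) x1=(-1.5538, 1.6054) x2=(1.3174, -0.5958) x3=(-0.1505, 1.3365) x4=(-1.8896, 1.4157)
step 7: x0=(0.3619, 1.6082) x1=(-1.5436, 1.5928) x2=(1.3090, -0.5923) x3=(-0.1373, 1.3240) x4=(-1.8966, 1.4187)
step 8: x0=(0.3608, 1.6090) x1=(-1.5332, 1.5801) x2=(1.3003, -0.5885) x3=(-0.1241, 1.3114) x4=(-1.9032, 1.4213)
step 9: x0=(0.3598, 1.6097) x1=(-1.5226, 1.5674) x2=(1.2913, -0.5844) x3=(-0.1110, 1.2988) x4=(-1.9095, 1.4237)
step 10: x0=(0.3588, 1.6104) x1=(-1.5117, 1.5546) x2=(1.2819, -0.5800) x3=(-0.0979, 1.2861) x4=(-1.9154, 1.4257)
step 11: x0=(0.3578, 1.6110) x1=(-1.5006, 1.5418) x2=(1.2722, -0.5753) x3=(-0.0849, 1.2733) x4=(-1.9209, 1.4274)
step 12: x0=(0.3568, 1.6116) x1=(-1.4893, 1.5288) x2=(1.2621, -0.5704) x3=(-0.0718, 1.2604) x4=(-1.9261, 1.4288)
step 13: x0=(0.3559, 1.6121) x1=(-1.4777, 1.5159) x2=(1.2518, -0.5651) x3=(-0.0588, 1.2475) x4=(-1.9308, 1.4300)
step 14: x0=(0.3549, 1.6126) x1=(-1.4659, 1.5028) x2=(1.2411, -0.5595) x3=(-0.0459, 1.2344) x4=(-1.9353, 1.4309)
step 15: x0=(0.3539, 1.6130) x1=(-1.4539, 1.4897) x2=(1.2301, -0.5537) x3=(-0.0330, 1.2213) x4=(-1.9393, 1.4315)
step 16: x0=(0.3530, 1.6135) x1=(-1.4417, 1.4764) x2=(1.2187, -0.5475) x3=(-0.0201, 1.2082) x4=(-1.9429, 1.4318)
step 17: x0=(0.3520, 1.6139) x1=(-1.4293, 1.4632) x2=(1.2071, -0.5411) x3=(-0.0072, 1.1949) x4=(-1.9461, 1.4319)
step 18: x0=(0.3510, 1.6143) x1=(-1.4167, 1.4498) x2=(1.1951, -0.5345) x3=(0.0056, 1.1816) x4=(-1.9490, 1.4318)
step 19: x0=(0.3500, 1.6148) x1=(-1.4038, 1.4363) x2=(1.1829, -0.5275) x3=(0.0184, 1.1682) x4=(-1.9514, 1.4314)
step 20: x0=(0.3490, 1.6152) x1=(-1.3908, 1.4228) x2=(1.1703, -0.5203) x3=(0.0311, 1.1548) x4=(-1.9535, 1.4308)
step 21: x0=(0.3479, 1.6156) x1=(-1.3776, 1.4092) x2=(1.1575, -0.5129) x3=(0.0438, 1.1412) x4=(-1.9551, 1.4299)
step 22: x0=(0.3468, 1.6161) x1=(-1.3641, 1.3955) x2=(1.1444, -0.5052) x3=(0.0564, 1.1276) x4=(-1.9563, 1.4289)
step 23: x0=(0.3457, 1.6165) x1=(-1.3505, 1.3818) x2=(1.1310, -0.4972) x3=(0.0690, 1.1140) x4=(-1.9571, 1.4276)
step 24: x0=(0.3446, 1.6170) x1=(-1.3368, 1.3679) x2=(1.1173, -0.4890) x3=(0.0816, 1.1002) x4=(-1.9574, 1.4261)
step 25: x0=(0.3433, 1.6176) x1=(-1.3228, 1.3540) x2=(1.1033, -0.4806) x3=(0.0941, 1.0864) x4=(-1.9574, 1.4244)
step 26: x0=(0.3421, 1.6181) x1=(-1.3087, 1.3400) x2=(1.0891, -0.4719) x3=(0.1066, 1.0725) x4=(-1.9569, 1.4225)
step 27: x0=(0.3407, 1.6187) x1=(-1.2944, 1.3259) x2=(1.0746, -0.4631) x3=(0.1191, 1.0586) x4=(-1.9559, 1.4204)
step 28: x0=(0.3394, 1.6193) x1=(-1.2799, 1.3118) x2=(1.0599, -0.4540) x3=(0.1315, 1.0446) x4=(-1.9546, 1.4181)
step 29: x0=(0.3379, 1.6200) x1=(-1.2653, 1.2976) x2=(1.0449, -0.4446) x3=(0.1438, 1.0305) x4=(-1.9528, 1.4156)
step 30: x0=(0.3364, 1.6207) x1=(-1.2505, 1.2833) x2=(1.0297, -0.4351) x3=(0.1562, 1.0164) x4=(-1.9505, 1.4129)
step 31: x0=(0.3348, 1.6215) x1=(-1.2356, 1.2689) x2=(1.0142, -0.4254) x3=(0.1685, 1.0022) x4=(-1.9478, 1.4100)
step 32: x0=(0.3331, 1.6223) x1=(-1.2206, 1.2545) x2=(0.9985, -0.4155) x3=(0.1807, 0.9879) x4=(-1.9447, 1.4070)
step 33: x0=(0.3313, 1.6231) x1=(-1.2054, 1.2400) x2=(0.9826, -0.4054) x3=(0.1929, 0.9736) x4=(-1.9412, 1.4037)
step 34: x0=(0.3295, 1.6240) x1=(-1.1901, 1.2254) x2=(0.9665, -0.3951) x3=(0.2051, 0.9593) x4=(-1.9372, 1.4003)

(-1.9372, 1.4003)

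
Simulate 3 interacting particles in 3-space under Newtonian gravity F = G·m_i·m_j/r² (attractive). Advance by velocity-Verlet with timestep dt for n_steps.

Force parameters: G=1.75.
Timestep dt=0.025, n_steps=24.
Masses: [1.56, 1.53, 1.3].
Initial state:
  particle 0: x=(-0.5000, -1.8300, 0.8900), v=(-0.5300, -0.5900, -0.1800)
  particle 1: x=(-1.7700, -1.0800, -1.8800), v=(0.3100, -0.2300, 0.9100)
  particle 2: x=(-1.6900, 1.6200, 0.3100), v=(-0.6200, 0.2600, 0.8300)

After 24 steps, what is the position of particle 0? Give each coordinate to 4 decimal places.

(-0.8490, -2.1403, 0.7274)

step 0: x0=(-0.5000, -1.8300, 0.8900) x1=(-1.7700, -1.0800, -1.8800) x2=(-1.6900, 1.6200, 0.3100)
step 1: x0=(-0.5133, -1.8447, 0.8854) x1=(-1.7622, -1.0857, -1.8571) x2=(-1.7055, 1.6264, 0.3307)
step 2: x0=(-0.5267, -1.8592, 0.8807) x1=(-1.7544, -1.0914, -1.8340) x2=(-1.7209, 1.6326, 0.3514)
step 3: x0=(-0.5402, -1.8736, 0.8757) x1=(-1.7464, -1.0970, -1.8107) x2=(-1.7363, 1.6385, 0.3719)
step 4: x0=(-0.5538, -1.8879, 0.8706) x1=(-1.7384, -1.1026, -1.7872) x2=(-1.7517, 1.6442, 0.3925)
step 5: x0=(-0.5675, -1.9020, 0.8654) x1=(-1.7303, -1.1082, -1.7634) x2=(-1.7670, 1.6497, 0.4129)
step 6: x0=(-0.5814, -1.9160, 0.8599) x1=(-1.7222, -1.1137, -1.7393) x2=(-1.7823, 1.6550, 0.4333)
step 7: x0=(-0.5953, -1.9298, 0.8543) x1=(-1.7140, -1.1191, -1.7150) x2=(-1.7976, 1.6601, 0.4536)
step 8: x0=(-0.6093, -1.9435, 0.8485) x1=(-1.7057, -1.1246, -1.6905) x2=(-1.8128, 1.6649, 0.4738)
step 9: x0=(-0.6235, -1.9570, 0.8425) x1=(-1.6973, -1.1300, -1.6657) x2=(-1.8279, 1.6695, 0.4940)
step 10: x0=(-0.6377, -1.9704, 0.8363) x1=(-1.6888, -1.1354, -1.6407) x2=(-1.8431, 1.6740, 0.5141)
step 11: x0=(-0.6521, -1.9836, 0.8299) x1=(-1.6803, -1.1407, -1.6154) x2=(-1.8582, 1.6782, 0.5341)
step 12: x0=(-0.6665, -1.9967, 0.8233) x1=(-1.6717, -1.1460, -1.5899) x2=(-1.8732, 1.6822, 0.5540)
step 13: x0=(-0.6811, -2.0096, 0.8166) x1=(-1.6630, -1.1513, -1.5640) x2=(-1.8882, 1.6859, 0.5739)
step 14: x0=(-0.6958, -2.0224, 0.8096) x1=(-1.6543, -1.1566, -1.5380) x2=(-1.9032, 1.6895, 0.5937)
step 15: x0=(-0.7106, -2.0350, 0.8024) x1=(-1.6454, -1.1619, -1.5116) x2=(-1.9181, 1.6928, 0.6134)
step 16: x0=(-0.7255, -2.0474, 0.7950) x1=(-1.6365, -1.1672, -1.4849) x2=(-1.9329, 1.6960, 0.6331)
step 17: x0=(-0.7405, -2.0597, 0.7873) x1=(-1.6275, -1.1724, -1.4580) x2=(-1.9478, 1.6989, 0.6527)
step 18: x0=(-0.7557, -2.0717, 0.7795) x1=(-1.6185, -1.1777, -1.4308) x2=(-1.9625, 1.7016, 0.6722)
step 19: x0=(-0.7709, -2.0836, 0.7714) x1=(-1.6093, -1.1830, -1.4033) x2=(-1.9773, 1.7042, 0.6916)
step 20: x0=(-0.7863, -2.0954, 0.7631) x1=(-1.6001, -1.1882, -1.3755) x2=(-1.9920, 1.7065, 0.7110)
step 21: x0=(-0.8018, -2.1069, 0.7545) x1=(-1.5908, -1.1935, -1.3473) x2=(-2.0066, 1.7086, 0.7303)
step 22: x0=(-0.8174, -2.1182, 0.7457) x1=(-1.5814, -1.1988, -1.3189) x2=(-2.0212, 1.7105, 0.7495)
step 23: x0=(-0.8331, -2.1294, 0.7367) x1=(-1.5719, -1.2042, -1.2901) x2=(-2.0357, 1.7122, 0.7686)
step 24: x0=(-0.8490, -2.1403, 0.7274) x1=(-1.5624, -1.2096, -1.2610) x2=(-2.0502, 1.7136, 0.7877)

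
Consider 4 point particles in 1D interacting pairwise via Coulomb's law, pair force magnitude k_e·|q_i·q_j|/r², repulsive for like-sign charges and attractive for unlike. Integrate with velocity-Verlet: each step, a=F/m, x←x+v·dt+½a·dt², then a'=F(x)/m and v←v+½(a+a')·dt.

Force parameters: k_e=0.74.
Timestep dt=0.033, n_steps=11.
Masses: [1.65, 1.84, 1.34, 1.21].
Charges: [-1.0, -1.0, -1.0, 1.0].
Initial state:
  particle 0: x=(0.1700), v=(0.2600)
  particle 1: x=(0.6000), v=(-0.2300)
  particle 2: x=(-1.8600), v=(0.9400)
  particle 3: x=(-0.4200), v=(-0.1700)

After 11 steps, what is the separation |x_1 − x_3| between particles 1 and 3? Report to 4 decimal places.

0.9825

step 0: x0=(0.1700) x1=(0.6000) x2=(-1.8600) x3=(-0.4200)
step 1: x0=(0.1766) x1=(0.5934) x2=(-1.8290) x3=(-0.4245)
step 2: x0=(0.1792) x1=(0.5890) x2=(-1.7979) x3=(-0.4268)
step 3: x0=(0.1777) x1=(0.5869) x2=(-1.7667) x3=(-0.4271)
step 4: x0=(0.1720) x1=(0.5870) x2=(-1.7355) x3=(-0.4252)
step 5: x0=(0.1623) x1=(0.5893) x2=(-1.7042) x3=(-0.4212)
step 6: x0=(0.1486) x1=(0.5937) x2=(-1.6728) x3=(-0.4150)
step 7: x0=(0.1310) x1=(0.5999) x2=(-1.6414) x3=(-0.4065)
step 8: x0=(0.1097) x1=(0.6078) x2=(-1.6098) x3=(-0.3955)
step 9: x0=(0.0847) x1=(0.6171) x2=(-1.5782) x3=(-0.3816)
step 10: x0=(0.0558) x1=(0.6276) x2=(-1.5465) x3=(-0.3645)
step 11: x0=(0.0229) x1=(0.6391) x2=(-1.5147) x3=(-0.3434)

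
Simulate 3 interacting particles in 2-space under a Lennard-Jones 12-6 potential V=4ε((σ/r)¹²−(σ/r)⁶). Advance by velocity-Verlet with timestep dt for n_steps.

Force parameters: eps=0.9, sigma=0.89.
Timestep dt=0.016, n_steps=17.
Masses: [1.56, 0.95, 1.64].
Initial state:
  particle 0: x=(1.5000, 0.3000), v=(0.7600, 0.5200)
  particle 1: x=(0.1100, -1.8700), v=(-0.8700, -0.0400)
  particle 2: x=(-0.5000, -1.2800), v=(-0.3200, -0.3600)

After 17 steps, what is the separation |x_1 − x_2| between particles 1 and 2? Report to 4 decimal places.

1.5113

step 0: x0=(1.5000, 0.3000) x1=(0.1100, -1.8700) x2=(-0.5000, -1.2800)
step 1: x0=(1.5122, 0.3083) x1=(0.1015, -1.8759) x2=(-0.5083, -1.2827)
step 2: x0=(1.5243, 0.3166) x1=(0.1035, -1.8920) x2=(-0.5226, -1.2795)
step 3: x0=(1.5365, 0.3249) x1=(0.1117, -1.9142) x2=(-0.5405, -1.2728)
step 4: x0=(1.5486, 0.3333) x1=(0.1227, -1.9390) x2=(-0.5601, -1.2645)
step 5: x0=(1.5608, 0.3416) x1=(0.1344, -1.9646) x2=(-0.5800, -1.2558)
step 6: x0=(1.5729, 0.3499) x1=(0.1460, -1.9900) x2=(-0.5999, -1.2472)
step 7: x0=(1.5851, 0.3582) x1=(0.1572, -2.0151) x2=(-0.6195, -1.2388)
step 8: x0=(1.5972, 0.3665) x1=(0.1679, -2.0398) x2=(-0.6389, -1.2306)
step 9: x0=(1.6093, 0.3748) x1=(0.1782, -2.0640) x2=(-0.6581, -1.2227)
step 10: x0=(1.6215, 0.3831) x1=(0.1882, -2.0877) x2=(-0.6770, -1.2150)
step 11: x0=(1.6336, 0.3914) x1=(0.1977, -2.1112) x2=(-0.6957, -1.2076)
step 12: x0=(1.6457, 0.3996) x1=(0.2070, -2.1343) x2=(-0.7142, -1.2003)
step 13: x0=(1.6579, 0.4079) x1=(0.2161, -2.1572) x2=(-0.7326, -1.1931)
step 14: x0=(1.6700, 0.4162) x1=(0.2249, -2.1799) x2=(-0.7509, -1.1861)
step 15: x0=(1.6821, 0.4245) x1=(0.2336, -2.2024) x2=(-0.7691, -1.1791)
step 16: x0=(1.6943, 0.4328) x1=(0.2421, -2.2248) x2=(-0.7872, -1.1723)
step 17: x0=(1.7064, 0.4411) x1=(0.2505, -2.2470) x2=(-0.8052, -1.1655)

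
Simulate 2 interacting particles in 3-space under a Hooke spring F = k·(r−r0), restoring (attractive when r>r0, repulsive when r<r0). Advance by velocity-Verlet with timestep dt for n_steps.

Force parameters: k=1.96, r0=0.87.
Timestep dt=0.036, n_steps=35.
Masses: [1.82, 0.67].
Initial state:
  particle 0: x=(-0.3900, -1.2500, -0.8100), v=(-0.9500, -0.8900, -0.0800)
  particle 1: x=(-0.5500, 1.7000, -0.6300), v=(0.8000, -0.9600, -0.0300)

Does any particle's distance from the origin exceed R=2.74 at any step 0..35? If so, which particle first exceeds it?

step 0: x0=(-0.3900, -1.2500, -0.8100) x1=(-0.5500, 1.7000, -0.6300)
step 1: x0=(-0.4243, -1.2806, -0.8128) x1=(-0.5210, 1.6615, -0.6313)
step 2: x0=(-0.4587, -1.3083, -0.8154) x1=(-0.4917, 1.6151, -0.6331)
step 3: x0=(-0.4931, -1.3331, -0.8178) x1=(-0.4624, 1.5610, -0.6354)
step 4: x0=(-0.5274, -1.3551, -0.8201) x1=(-0.4331, 1.4991, -0.6382)
step 5: x0=(-0.5617, -1.3743, -0.8222) x1=(-0.4040, 1.4297, -0.6415)
step 6: x0=(-0.5959, -1.3908, -0.8241) x1=(-0.3754, 1.3530, -0.6452)
step 7: x0=(-0.6298, -1.4047, -0.8258) x1=(-0.3474, 1.2692, -0.6494)
step 8: x0=(-0.6634, -1.4161, -0.8274) x1=(-0.3201, 1.1785, -0.6540)
step 9: x0=(-0.6968, -1.4251, -0.8288) x1=(-0.2936, 1.0812, -0.6591)
step 10: x0=(-0.7297, -1.4317, -0.8300) x1=(-0.2682, 0.9777, -0.6646)
step 11: x0=(-0.7623, -1.4362, -0.8311) x1=(-0.2439, 0.8682, -0.6705)
step 12: x0=(-0.7944, -1.4386, -0.8321) x1=(-0.2208, 0.7533, -0.6768)
step 13: x0=(-0.8260, -1.4392, -0.8329) x1=(-0.1991, 0.6332, -0.6835)
step 14: x0=(-0.8570, -1.4380, -0.8336) x1=(-0.1787, 0.5084, -0.6905)
step 15: x0=(-0.8876, -1.4353, -0.8342) x1=(-0.1599, 0.3793, -0.6978)
step 16: x0=(-0.9175, -1.4311, -0.8347) x1=(-0.1426, 0.2464, -0.7054)
step 17: x0=(-0.9469, -1.4257, -0.8351) x1=(-0.1269, 0.1101, -0.7133)
step 18: x0=(-0.9757, -1.4192, -0.8354) x1=(-0.1128, -0.0290, -0.7214)
step 19: x0=(-1.0040, -1.4118, -0.8356) x1=(-0.1001, -0.1707, -0.7297)
step 20: x0=(-1.0317, -1.4037, -0.8357) x1=(-0.0890, -0.3144, -0.7381)
step 21: x0=(-1.0588, -1.3949, -0.8358) x1=(-0.0793, -0.4598, -0.7468)
step 22: x0=(-1.0855, -1.3857, -0.8359) x1=(-0.0709, -0.6064, -0.7555)
step 23: x0=(-1.1118, -1.3762, -0.8359) x1=(-0.0637, -0.7539, -0.7643)
step 24: x0=(-1.1376, -1.3664, -0.8359) x1=(-0.0577, -0.9022, -0.7733)
step 25: x0=(-1.1630, -1.3564, -0.8359) x1=(-0.0528, -1.0509, -0.7822)
step 26: x0=(-1.1880, -1.3463, -0.8358) x1=(-0.0489, -1.1999, -0.7913)
step 27: x0=(-1.2127, -1.3362, -0.8358) x1=(-0.0460, -1.3490, -0.8003)
step 28: x0=(-1.2369, -1.3260, -0.8357) x1=(-0.0443, -1.4981, -0.8094)
step 29: x0=(-1.2607, -1.3160, -0.8356) x1=(-0.0438, -1.6471, -0.8186)
step 30: x0=(-1.2839, -1.3060, -0.8355) x1=(-0.0448, -1.7956, -0.8277)
step 31: x0=(-1.3066, -1.2964, -0.8354) x1=(-0.0474, -1.9435, -0.8369)
step 32: x0=(-1.3285, -1.2870, -0.8353) x1=(-0.0518, -2.0905, -0.8460)
step 33: x0=(-1.3497, -1.2782, -0.8353) x1=(-0.0583, -2.2361, -0.8552)
step 34: x0=(-1.3701, -1.2699, -0.8352) x1=(-0.0670, -2.3801, -0.8643)
step 35: x0=(-1.3896, -1.2624, -0.8351) x1=(-0.0782, -2.5220, -0.8734)

no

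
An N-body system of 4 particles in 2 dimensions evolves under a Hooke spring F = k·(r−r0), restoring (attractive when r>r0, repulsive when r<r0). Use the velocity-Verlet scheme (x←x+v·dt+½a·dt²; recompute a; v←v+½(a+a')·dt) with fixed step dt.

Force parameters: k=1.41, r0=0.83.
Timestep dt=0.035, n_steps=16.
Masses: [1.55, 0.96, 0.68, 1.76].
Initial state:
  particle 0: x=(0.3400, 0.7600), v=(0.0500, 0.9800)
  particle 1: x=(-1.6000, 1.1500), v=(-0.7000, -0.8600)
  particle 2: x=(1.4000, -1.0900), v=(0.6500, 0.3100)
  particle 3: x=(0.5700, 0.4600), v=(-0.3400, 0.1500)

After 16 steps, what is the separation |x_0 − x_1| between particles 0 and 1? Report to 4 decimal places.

1.5398

step 0: x0=(0.3400, 0.7600) x1=(-1.6000, 1.1500) x2=(1.4000, -1.0900) x3=(0.5700, 0.4600)
step 1: x0=(0.3413, 0.7940) x1=(-1.6201, 1.1177) x2=(1.4184, -1.0745) x3=(0.5578, 0.4649)
step 2: x0=(0.3419, 0.8273) x1=(-1.6315, 1.0813) x2=(1.4280, -1.0496) x3=(0.5449, 0.4690)
step 3: x0=(0.3416, 0.8599) x1=(-1.6340, 1.0409) x2=(1.4286, -1.0156) x3=(0.5313, 0.4724)
step 4: x0=(0.3407, 0.8918) x1=(-1.6277, 0.9969) x2=(1.4203, -0.9725) x3=(0.5170, 0.4750)
step 5: x0=(0.3390, 0.9228) x1=(-1.6128, 0.9494) x2=(1.4032, -0.9209) x3=(0.5020, 0.4769)
step 6: x0=(0.3367, 0.9529) x1=(-1.5893, 0.8988) x2=(1.3774, -0.8609) x3=(0.4862, 0.4780)
step 7: x0=(0.3337, 0.9822) x1=(-1.5575, 0.8453) x2=(1.3432, -0.7932) x3=(0.4698, 0.4784)
step 8: x0=(0.3302, 1.0105) x1=(-1.5177, 0.7894) x2=(1.3009, -0.7181) x3=(0.4526, 0.4782)
step 9: x0=(0.3260, 1.0379) x1=(-1.4703, 0.7314) x2=(1.2509, -0.6363) x3=(0.4348, 0.4774)
step 10: x0=(0.3213, 1.0643) x1=(-1.4156, 0.6716) x2=(1.1938, -0.5485) x3=(0.4162, 0.4760)
step 11: x0=(0.3161, 1.0898) x1=(-1.3540, 0.6105) x2=(1.1300, -0.4553) x3=(0.3970, 0.4742)
step 12: x0=(0.3103, 1.1143) x1=(-1.2861, 0.5483) x2=(1.0602, -0.3575) x3=(0.3771, 0.4719)
step 13: x0=(0.3040, 1.1378) x1=(-1.2125, 0.4855) x2=(0.9851, -0.2558) x3=(0.3565, 0.4694)
step 14: x0=(0.2972, 1.1605) x1=(-1.1336, 0.4225) x2=(0.9054, -0.1509) x3=(0.3353, 0.4665)
step 15: x0=(0.2899, 1.1823) x1=(-1.0501, 0.3594) x2=(0.8218, -0.0438) x3=(0.3135, 0.4636)
step 16: x0=(0.2822, 1.2033) x1=(-0.9625, 0.2968) x2=(0.7353, 0.0649) x3=(0.2911, 0.4605)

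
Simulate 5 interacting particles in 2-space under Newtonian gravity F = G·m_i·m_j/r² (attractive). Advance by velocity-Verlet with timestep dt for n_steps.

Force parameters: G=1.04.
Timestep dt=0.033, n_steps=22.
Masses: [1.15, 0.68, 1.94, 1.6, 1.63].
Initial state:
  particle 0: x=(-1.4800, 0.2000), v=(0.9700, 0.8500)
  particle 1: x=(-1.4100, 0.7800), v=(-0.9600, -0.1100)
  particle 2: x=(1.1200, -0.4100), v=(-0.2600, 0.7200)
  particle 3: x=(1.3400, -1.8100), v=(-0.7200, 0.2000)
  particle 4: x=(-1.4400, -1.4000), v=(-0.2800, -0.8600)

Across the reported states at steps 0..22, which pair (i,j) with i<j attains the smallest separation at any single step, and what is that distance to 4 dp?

pair (0,1), distance 0.3600

step 0: x0=(-1.4800, 0.2000) x1=(-1.4100, 0.7800) x2=(1.1200, -0.4100) x3=(1.3400, -1.8100) x4=(-1.4400, -1.4000)
step 1: x0=(-1.4476, 0.2287) x1=(-1.4417, 0.7742) x2=(1.1112, -0.3867) x3=(1.3160, -1.8028) x4=(-1.4490, -1.4280)
step 2: x0=(-1.4148, 0.2592) x1=(-1.4732, 0.7634) x2=(1.1021, -0.3643) x3=(1.2914, -1.7944) x4=(-1.4575, -1.4553)
step 3: x0=(-1.3819, 0.2919) x1=(-1.5037, 0.7470) x2=(1.0926, -0.3427) x3=(1.2664, -1.7848) x4=(-1.4655, -1.4819)
step 4: x0=(-1.3495, 0.3271) x1=(-1.5323, 0.7244) x2=(1.0827, -0.3220) x3=(1.2408, -1.7740) x4=(-1.4730, -1.5079)
step 5: x0=(-1.3183, 0.3653) x1=(-1.5577, 0.6951) x2=(1.0724, -0.3022) x3=(1.2148, -1.7621) x4=(-1.4799, -1.5332)
step 6: x0=(-1.2894, 0.4064) x1=(-1.5782, 0.6588) x2=(1.0617, -0.2832) x3=(1.1883, -1.7491) x4=(-1.4864, -1.5579)
step 7: x0=(-1.2640, 0.4504) x1=(-1.5916, 0.6162) x2=(1.0505, -0.2650) x3=(1.1613, -1.7349) x4=(-1.4923, -1.5821)
step 8: x0=(-1.2433, 0.4963) x1=(-1.5960, 0.5686) x2=(1.0389, -0.2477) x3=(1.1338, -1.7195) x4=(-1.4977, -1.6056)
step 9: x0=(-1.2280, 0.5427) x1=(-1.5901, 0.5184) x2=(1.0268, -0.2312) x3=(1.1059, -1.7030) x4=(-1.5026, -1.6286)
step 10: x0=(-1.2181, 0.5881) x1=(-1.5739, 0.4684) x2=(1.0143, -0.2156) x3=(1.0775, -1.6854) x4=(-1.5070, -1.6510)
step 11: x0=(-1.2129, 0.6312) x1=(-1.5486, 0.4207) x2=(1.0013, -0.2008) x3=(1.0486, -1.6666) x4=(-1.5108, -1.6729)
step 12: x0=(-1.2114, 0.6710) x1=(-1.5158, 0.3768) x2=(0.9878, -0.1868) x3=(1.0193, -1.6466) x4=(-1.5141, -1.6943)
step 13: x0=(-1.2126, 0.7073) x1=(-1.4773, 0.3373) x2=(0.9738, -0.1737) x3=(0.9895, -1.6255) x4=(-1.5169, -1.7150)
step 14: x0=(-1.2154, 0.7399) x1=(-1.4347, 0.3023) x2=(0.9593, -0.1614) x3=(0.9593, -1.6033) x4=(-1.5191, -1.7353)
step 15: x0=(-1.2193, 0.7691) x1=(-1.3891, 0.2716) x2=(0.9443, -0.1501) x3=(0.9286, -1.5798) x4=(-1.5208, -1.7550)
step 16: x0=(-1.2236, 0.7951) x1=(-1.3415, 0.2447) x2=(0.9287, -0.1396) x3=(0.8975, -1.5551) x4=(-1.5220, -1.7741)
step 17: x0=(-1.2280, 0.8182) x1=(-1.2925, 0.2211) x2=(0.9126, -0.1300) x3=(0.8659, -1.5293) x4=(-1.5225, -1.7927)
step 18: x0=(-1.2321, 0.8386) x1=(-1.2425, 0.2005) x2=(0.8959, -0.1213) x3=(0.8339, -1.5021) x4=(-1.5226, -1.8108)
step 19: x0=(-1.2358, 0.8565) x1=(-1.1919, 0.1824) x2=(0.8786, -0.1136) x3=(0.8014, -1.4737) x4=(-1.5220, -1.8283)
step 20: x0=(-1.2389, 0.8721) x1=(-1.1409, 0.1665) x2=(0.8607, -0.1068) x3=(0.7685, -1.4440) x4=(-1.5209, -1.8452)
step 21: x0=(-1.2414, 0.8857) x1=(-1.0895, 0.1524) x2=(0.8421, -0.1011) x3=(0.7352, -1.4130) x4=(-1.5192, -1.8616)
step 22: x0=(-1.2431, 0.8974) x1=(-1.0379, 0.1398) x2=(0.8229, -0.0964) x3=(0.7014, -1.3805) x4=(-1.5169, -1.8774)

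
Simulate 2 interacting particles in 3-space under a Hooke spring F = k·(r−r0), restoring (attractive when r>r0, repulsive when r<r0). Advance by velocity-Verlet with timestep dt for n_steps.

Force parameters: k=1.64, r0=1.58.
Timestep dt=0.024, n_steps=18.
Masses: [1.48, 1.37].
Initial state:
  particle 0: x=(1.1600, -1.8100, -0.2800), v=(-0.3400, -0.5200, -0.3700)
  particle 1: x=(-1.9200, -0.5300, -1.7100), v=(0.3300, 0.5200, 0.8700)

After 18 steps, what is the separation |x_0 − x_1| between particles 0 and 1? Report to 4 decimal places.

step 0: x0=(1.1600, -1.8100, -0.2800) x1=(-1.9200, -0.5300, -1.7100)
step 1: x0=(1.1513, -1.8222, -0.2891) x1=(-1.9115, -0.5178, -1.6888)
step 2: x0=(1.1415, -1.8340, -0.2988) x1=(-1.9018, -0.5060, -1.6671)
step 3: x0=(1.1306, -1.8453, -0.3089) x1=(-1.8909, -0.4948, -1.6449)
step 4: x0=(1.1186, -1.8562, -0.3195) x1=(-1.8788, -0.4841, -1.6222)
step 5: x0=(1.1056, -1.8665, -0.3306) x1=(-1.8657, -0.4740, -1.5989)
step 6: x0=(1.0915, -1.8764, -0.3421) x1=(-1.8513, -0.4643, -1.5752)
step 7: x0=(1.0764, -1.8857, -0.3540) x1=(-1.8359, -0.4552, -1.5510)
step 8: x0=(1.0602, -1.8946, -0.3664) x1=(-1.8194, -0.4467, -1.5264)
step 9: x0=(1.0431, -1.9029, -0.3791) x1=(-1.8018, -0.4386, -1.5013)
step 10: x0=(1.0251, -1.9108, -0.3923) x1=(-1.7832, -0.4311, -1.4758)
step 11: x0=(1.0060, -1.9182, -0.4058) x1=(-1.7635, -0.4242, -1.4500)
step 12: x0=(0.9861, -1.9250, -0.4196) x1=(-1.7428, -0.4178, -1.4237)
step 13: x0=(0.9652, -1.9314, -0.4338) x1=(-1.7212, -0.4119, -1.3971)
step 14: x0=(0.9435, -1.9373, -0.4483) x1=(-1.6986, -0.4065, -1.3701)
step 15: x0=(0.9209, -1.9427, -0.4631) x1=(-1.6751, -0.4017, -1.3429)
step 16: x0=(0.8975, -1.9475, -0.4782) x1=(-1.6507, -0.3974, -1.3153)
step 17: x0=(0.8733, -1.9519, -0.4935) x1=(-1.6255, -0.3937, -1.2874)
step 18: x0=(0.8483, -1.9559, -0.5091) x1=(-1.5994, -0.3904, -1.2593)

3.0008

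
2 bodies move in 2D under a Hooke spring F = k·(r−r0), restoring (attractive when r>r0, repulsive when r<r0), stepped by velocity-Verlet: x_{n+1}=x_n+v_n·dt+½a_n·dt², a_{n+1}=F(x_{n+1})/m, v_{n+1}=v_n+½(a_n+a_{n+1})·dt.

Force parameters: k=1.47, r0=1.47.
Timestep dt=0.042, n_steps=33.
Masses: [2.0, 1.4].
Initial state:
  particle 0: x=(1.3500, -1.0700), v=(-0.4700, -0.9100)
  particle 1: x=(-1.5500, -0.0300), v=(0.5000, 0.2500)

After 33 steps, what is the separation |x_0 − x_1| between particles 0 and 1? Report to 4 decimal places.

1.6721

step 0: x0=(1.3500, -1.0700) x1=(-1.5500, -0.0300)
step 1: x0=(1.3293, -1.1079) x1=(-1.5276, -0.0200)
step 2: x0=(1.3066, -1.1450) x1=(-1.5024, -0.0111)
step 3: x0=(1.2821, -1.1814) x1=(-1.4746, -0.0032)
step 4: x0=(1.2558, -1.2170) x1=(-1.4442, 0.0036)
step 5: x0=(1.2277, -1.2518) x1=(-1.4112, 0.0092)
step 6: x0=(1.1979, -1.2858) x1=(-1.3758, 0.0136)
step 7: x0=(1.1664, -1.3189) x1=(-1.3381, 0.0169)
step 8: x0=(1.1334, -1.3513) x1=(-1.2982, 0.0190)
step 9: x0=(1.0989, -1.3828) x1=(-1.2561, 0.0199)
step 10: x0=(1.0630, -1.4134) x1=(-1.2120, 0.0196)
step 11: x0=(1.0257, -1.4432) x1=(-1.1660, 0.0180)
step 12: x0=(0.9872, -1.4722) x1=(-1.1181, 0.0153)
step 13: x0=(0.9475, -1.5003) x1=(-1.0687, 0.0114)
step 14: x0=(0.9068, -1.5276) x1=(-1.0176, 0.0063)
step 15: x0=(0.8650, -1.5541) x1=(-0.9651, 0.0001)
step 16: x0=(0.8223, -1.5799) x1=(-0.9113, -0.0072)
step 17: x0=(0.7788, -1.6049) x1=(-0.8563, -0.0156)
step 18: x0=(0.7345, -1.6291) x1=(-0.8003, -0.0251)
step 19: x0=(0.6895, -1.6526) x1=(-0.7432, -0.0355)
step 20: x0=(0.6440, -1.6755) x1=(-0.6854, -0.0470)
step 21: x0=(0.5979, -1.6978) x1=(-0.6268, -0.0593)
step 22: x0=(0.5514, -1.7194) x1=(-0.5675, -0.0725)
step 23: x0=(0.5045, -1.7405) x1=(-0.5077, -0.0865)
step 24: x0=(0.4573, -1.7610) x1=(-0.4475, -0.1012)
step 25: x0=(0.4098, -1.7811) x1=(-0.3868, -0.1166)
step 26: x0=(0.3621, -1.8008) x1=(-0.3259, -0.1326)
step 27: x0=(0.3143, -1.8200) x1=(-0.2648, -0.1492)
step 28: x0=(0.2663, -1.8389) x1=(-0.2034, -0.1664)
step 29: x0=(0.2182, -1.8574) x1=(-0.1419, -0.1840)
step 30: x0=(0.1701, -1.8757) x1=(-0.0804, -0.2020)
step 31: x0=(0.1219, -1.8936) x1=(-0.0188, -0.2205)
step 32: x0=(0.0737, -1.9113) x1=(0.0429, -0.2393)
step 33: x0=(0.0255, -1.9287) x1=(0.1046, -0.2585)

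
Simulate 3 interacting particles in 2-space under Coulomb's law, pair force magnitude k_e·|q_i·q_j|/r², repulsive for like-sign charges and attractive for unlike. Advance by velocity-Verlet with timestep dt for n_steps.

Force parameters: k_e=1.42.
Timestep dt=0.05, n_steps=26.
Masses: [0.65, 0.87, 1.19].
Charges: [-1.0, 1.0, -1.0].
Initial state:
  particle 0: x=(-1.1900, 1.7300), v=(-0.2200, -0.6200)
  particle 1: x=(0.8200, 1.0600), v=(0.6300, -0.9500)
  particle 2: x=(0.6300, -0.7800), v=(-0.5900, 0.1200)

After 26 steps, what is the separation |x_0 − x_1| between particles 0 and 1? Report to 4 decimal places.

step 0: x0=(-1.1900, 1.7300) x1=(0.8200, 1.0600) x2=(0.6300, -0.7800)
step 1: x0=(-1.2006, 1.6990) x1=(0.8510, 1.0121) x2=(0.6006, -0.7737)
step 2: x0=(-1.2104, 1.6682) x1=(0.8810, 0.9631) x2=(0.5716, -0.7667)
step 3: x0=(-1.2195, 1.6374) x1=(0.9100, 0.9132) x2=(0.5429, -0.7591)
step 4: x0=(-1.2280, 1.6069) x1=(0.9379, 0.8621) x2=(0.5146, -0.7507)
step 5: x0=(-1.2359, 1.5764) x1=(0.9647, 0.8099) x2=(0.4868, -0.7416)
step 6: x0=(-1.2431, 1.5462) x1=(0.9904, 0.7565) x2=(0.4596, -0.7317)
step 7: x0=(-1.2499, 1.5162) x1=(1.0148, 0.7017) x2=(0.4330, -0.7209)
step 8: x0=(-1.2562, 1.4865) x1=(1.0379, 0.6456) x2=(0.4071, -0.7093)
step 9: x0=(-1.2621, 1.4570) x1=(1.0596, 0.5881) x2=(0.3820, -0.6968)
step 10: x0=(-1.2676, 1.4277) x1=(1.0797, 0.5291) x2=(0.3578, -0.6834)
step 11: x0=(-1.2728, 1.3988) x1=(1.0982, 0.4686) x2=(0.3346, -0.6690)
step 12: x0=(-1.2777, 1.3702) x1=(1.1149, 0.4065) x2=(0.3125, -0.6536)
step 13: x0=(-1.2823, 1.3419) x1=(1.1297, 0.3427) x2=(0.2918, -0.6372)
step 14: x0=(-1.2867, 1.3140) x1=(1.1423, 0.2774) x2=(0.2725, -0.6199)
step 15: x0=(-1.2910, 1.2865) x1=(1.1525, 0.2104) x2=(0.2549, -0.6015)
step 16: x0=(-1.2951, 1.2594) x1=(1.1602, 0.1417) x2=(0.2391, -0.5822)
step 17: x0=(-1.2992, 1.2327) x1=(1.1650, 0.0715) x2=(0.2253, -0.5619)
step 18: x0=(-1.3032, 1.2064) x1=(1.1666, -0.0003) x2=(0.2138, -0.5407)
step 19: x0=(-1.3072, 1.1806) x1=(1.1649, -0.0735) x2=(0.2048, -0.5187)
step 20: x0=(-1.3114, 1.1553) x1=(1.1593, -0.1480) x2=(0.1986, -0.4961)
step 21: x0=(-1.3156, 1.1304) x1=(1.1496, -0.2237) x2=(0.1956, -0.4729)
step 22: x0=(-1.3200, 1.1060) x1=(1.1354, -0.3001) x2=(0.1959, -0.4494)
step 23: x0=(-1.3246, 1.0822) x1=(1.1163, -0.3770) x2=(0.1999, -0.4258)
step 24: x0=(-1.3295, 1.0588) x1=(1.0920, -0.4538) x2=(0.2079, -0.4024)
step 25: x0=(-1.3347, 1.0358) x1=(1.0620, -0.5301) x2=(0.2202, -0.3798)
step 26: x0=(-1.3402, 1.0134) x1=(1.0261, -0.6052) x2=(0.2369, -0.3583)

2.8669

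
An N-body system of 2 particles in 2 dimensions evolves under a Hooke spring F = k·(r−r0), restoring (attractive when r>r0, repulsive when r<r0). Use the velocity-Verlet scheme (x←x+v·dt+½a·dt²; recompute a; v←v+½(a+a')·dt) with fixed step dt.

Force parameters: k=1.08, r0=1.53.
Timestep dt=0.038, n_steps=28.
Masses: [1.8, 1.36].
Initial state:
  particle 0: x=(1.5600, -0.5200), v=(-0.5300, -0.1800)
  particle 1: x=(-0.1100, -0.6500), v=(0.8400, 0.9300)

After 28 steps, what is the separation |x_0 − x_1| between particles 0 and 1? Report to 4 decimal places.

step 0: x0=(1.5600, -0.5200) x1=(-0.1100, -0.6500)
step 1: x0=(1.5398, -0.5268) x1=(-0.0780, -0.6147)
step 2: x0=(1.5195, -0.5337) x1=(-0.0459, -0.5793)
step 3: x0=(1.4992, -0.5405) x1=(-0.0137, -0.5439)
step 4: x0=(1.4789, -0.5474) x1=(0.0184, -0.5086)
step 5: x0=(1.4587, -0.5542) x1=(0.0504, -0.4732)
step 6: x0=(1.4385, -0.5611) x1=(0.0823, -0.4379)
step 7: x0=(1.4185, -0.5680) x1=(0.1141, -0.4025)
step 8: x0=(1.3987, -0.5749) x1=(0.1455, -0.3671)
step 9: x0=(1.3792, -0.5818) x1=(0.1767, -0.3316)
step 10: x0=(1.3598, -0.5888) x1=(0.2076, -0.2961)
step 11: x0=(1.3408, -0.5958) x1=(0.2380, -0.2605)
step 12: x0=(1.3221, -0.6030) x1=(0.2681, -0.2247)
step 13: x0=(1.3037, -0.6103) x1=(0.2977, -0.1888)
step 14: x0=(1.2856, -0.6177) x1=(0.3268, -0.1527)
step 15: x0=(1.2680, -0.6253) x1=(0.3555, -0.1164)
step 16: x0=(1.2506, -0.6331) x1=(0.3837, -0.0797)
step 17: x0=(1.2337, -0.6411) x1=(0.4114, -0.0428)
step 18: x0=(1.2171, -0.6494) x1=(0.4386, -0.0056)
step 19: x0=(1.2009, -0.6580) x1=(0.4653, 0.0321)
step 20: x0=(1.1850, -0.6669) x1=(0.4917, 0.0701)
step 21: x0=(1.1694, -0.6761) x1=(0.5176, 0.1086)
step 22: x0=(1.1540, -0.6857) x1=(0.5431, 0.1476)
step 23: x0=(1.1390, -0.6956) x1=(0.5683, 0.1870)
step 24: x0=(1.1241, -0.7058) x1=(0.5932, 0.2268)
step 25: x0=(1.1095, -0.7164) x1=(0.6179, 0.2671)
step 26: x0=(1.0950, -0.7273) x1=(0.6423, 0.3079)
step 27: x0=(1.0807, -0.7386) x1=(0.6665, 0.3491)
step 28: x0=(1.0664, -0.7501) x1=(0.6906, 0.3906)

1.2011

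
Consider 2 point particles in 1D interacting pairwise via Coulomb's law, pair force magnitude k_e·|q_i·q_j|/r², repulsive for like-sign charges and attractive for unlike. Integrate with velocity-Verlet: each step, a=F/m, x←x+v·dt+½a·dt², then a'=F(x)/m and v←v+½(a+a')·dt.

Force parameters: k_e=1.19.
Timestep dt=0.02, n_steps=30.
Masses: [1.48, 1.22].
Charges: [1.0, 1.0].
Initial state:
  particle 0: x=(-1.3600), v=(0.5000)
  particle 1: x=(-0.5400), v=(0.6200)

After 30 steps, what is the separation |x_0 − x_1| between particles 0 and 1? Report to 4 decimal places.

step 0: x0=(-1.3600) x1=(-0.5400)
step 1: x0=(-1.3502) x1=(-0.5273)
step 2: x0=(-1.3410) x1=(-0.5140)
step 3: x0=(-1.3321) x1=(-0.5002)
step 4: x0=(-1.3238) x1=(-0.4858)
step 5: x0=(-1.3159) x1=(-0.4708)
step 6: x0=(-1.3085) x1=(-0.4553)
step 7: x0=(-1.3015) x1=(-0.4393)
step 8: x0=(-1.2949) x1=(-0.4227)
step 9: x0=(-1.2887) x1=(-0.4057)
step 10: x0=(-1.2830) x1=(-0.3881)
step 11: x0=(-1.2777) x1=(-0.3700)
step 12: x0=(-1.2727) x1=(-0.3515)
step 13: x0=(-1.2682) x1=(-0.3325)
step 14: x0=(-1.2640) x1=(-0.3130)
step 15: x0=(-1.2601) x1=(-0.2932)
step 16: x0=(-1.2566) x1=(-0.2729)
step 17: x0=(-1.2535) x1=(-0.2522)
step 18: x0=(-1.2506) x1=(-0.2311)
step 19: x0=(-1.2481) x1=(-0.2096)
step 20: x0=(-1.2459) x1=(-0.1878)
step 21: x0=(-1.2439) x1=(-0.1657)
step 22: x0=(-1.2423) x1=(-0.1431)
step 23: x0=(-1.2409) x1=(-0.1203)
step 24: x0=(-1.2397) x1=(-0.0972)
step 25: x0=(-1.2388) x1=(-0.0737)
step 26: x0=(-1.2381) x1=(-0.0500)
step 27: x0=(-1.2377) x1=(-0.0260)
step 28: x0=(-1.2375) x1=(-0.0017)
step 29: x0=(-1.2375) x1=(0.0228)
step 30: x0=(-1.2377) x1=(0.0475)

1.2852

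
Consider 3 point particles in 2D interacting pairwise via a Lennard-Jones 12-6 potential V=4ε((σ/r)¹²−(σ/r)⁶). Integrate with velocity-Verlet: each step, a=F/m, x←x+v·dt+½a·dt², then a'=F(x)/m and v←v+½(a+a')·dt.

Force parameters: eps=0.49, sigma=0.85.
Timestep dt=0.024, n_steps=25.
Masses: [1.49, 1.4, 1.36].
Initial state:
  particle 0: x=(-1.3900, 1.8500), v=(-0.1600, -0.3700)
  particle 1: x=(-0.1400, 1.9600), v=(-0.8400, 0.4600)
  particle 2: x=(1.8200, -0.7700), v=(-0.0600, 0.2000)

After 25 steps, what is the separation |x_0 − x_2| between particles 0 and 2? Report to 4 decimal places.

3.9233

step 0: x0=(-1.3900, 1.8500) x1=(-0.1400, 1.9600) x2=(1.8200, -0.7700)
step 1: x0=(-1.3937, 1.8411) x1=(-0.1603, 1.9710) x2=(1.8186, -0.7652)
step 2: x0=(-1.3971, 1.8323) x1=(-0.1809, 1.9820) x2=(1.8171, -0.7604)
step 3: x0=(-1.4002, 1.8235) x1=(-0.2019, 1.9930) x2=(1.8157, -0.7556)
step 4: x0=(-1.4029, 1.8148) x1=(-0.2232, 2.0039) x2=(1.8142, -0.7508)
step 5: x0=(-1.4053, 1.8061) x1=(-0.2449, 2.0147) x2=(1.8128, -0.7460)
step 6: x0=(-1.4073, 1.7974) x1=(-0.2671, 2.0255) x2=(1.8114, -0.7412)
step 7: x0=(-1.4089, 1.7889) x1=(-0.2896, 2.0361) x2=(1.8099, -0.7364)
step 8: x0=(-1.4101, 1.7804) x1=(-0.3126, 2.0467) x2=(1.8085, -0.7316)
step 9: x0=(-1.4108, 1.7721) x1=(-0.3361, 2.0572) x2=(1.8070, -0.7268)
step 10: x0=(-1.4110, 1.7639) x1=(-0.3601, 2.0675) x2=(1.8056, -0.7220)
step 11: x0=(-1.4107, 1.7558) x1=(-0.3846, 2.0777) x2=(1.8041, -0.7172)
step 12: x0=(-1.4100, 1.7479) x1=(-0.4097, 2.0877) x2=(1.8027, -0.7124)
step 13: x0=(-1.4087, 1.7402) x1=(-0.4353, 2.0975) x2=(1.8013, -0.7076)
step 14: x0=(-1.4069, 1.7326) x1=(-0.4614, 2.1071) x2=(1.7998, -0.7028)
step 15: x0=(-1.4047, 1.7252) x1=(-0.4880, 2.1166) x2=(1.7984, -0.6980)
step 16: x0=(-1.4022, 1.7180) x1=(-0.5150, 2.1258) x2=(1.7969, -0.6932)
step 17: x0=(-1.3993, 1.7109) x1=(-0.5422, 2.1350) x2=(1.7955, -0.6884)
step 18: x0=(-1.3965, 1.7038) x1=(-0.5695, 2.1441) x2=(1.7940, -0.6835)
step 19: x0=(-1.3939, 1.6966) x1=(-0.5965, 2.1534) x2=(1.7926, -0.6787)
step 20: x0=(-1.3920, 1.6889) x1=(-0.6227, 2.1631) x2=(1.7911, -0.6739)
step 21: x0=(-1.3913, 1.6806) x1=(-0.6478, 2.1736) x2=(1.7897, -0.6691)
step 22: x0=(-1.3921, 1.6712) x1=(-0.6712, 2.1852) x2=(1.7883, -0.6643)
step 23: x0=(-1.3948, 1.6605) x1=(-0.6926, 2.1981) x2=(1.7868, -0.6595)
step 24: x0=(-1.3993, 1.6484) x1=(-0.7120, 2.2126) x2=(1.7854, -0.6547)
step 25: x0=(-1.4054, 1.6350) x1=(-0.7297, 2.2285) x2=(1.7839, -0.6499)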